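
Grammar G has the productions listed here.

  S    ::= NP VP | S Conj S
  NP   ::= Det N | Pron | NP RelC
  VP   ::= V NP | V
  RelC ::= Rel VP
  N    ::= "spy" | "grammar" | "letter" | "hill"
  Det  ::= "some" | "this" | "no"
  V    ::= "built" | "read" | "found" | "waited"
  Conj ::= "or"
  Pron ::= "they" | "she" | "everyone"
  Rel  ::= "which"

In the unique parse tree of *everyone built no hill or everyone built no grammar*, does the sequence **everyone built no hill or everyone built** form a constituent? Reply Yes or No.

[S [S [NP [Pron everyone]] [VP [V built] [NP [Det no] [N hill]]]] [Conj or] [S [NP [Pron everyone]] [VP [V built] [NP [Det no] [N grammar]]]]]
The smallest constituent containing 'everyone built no hill or everyone built' is the S spanning 'everyone built no hill or everyone built no grammar'; no single node in the tree dominates exactly the given words.

No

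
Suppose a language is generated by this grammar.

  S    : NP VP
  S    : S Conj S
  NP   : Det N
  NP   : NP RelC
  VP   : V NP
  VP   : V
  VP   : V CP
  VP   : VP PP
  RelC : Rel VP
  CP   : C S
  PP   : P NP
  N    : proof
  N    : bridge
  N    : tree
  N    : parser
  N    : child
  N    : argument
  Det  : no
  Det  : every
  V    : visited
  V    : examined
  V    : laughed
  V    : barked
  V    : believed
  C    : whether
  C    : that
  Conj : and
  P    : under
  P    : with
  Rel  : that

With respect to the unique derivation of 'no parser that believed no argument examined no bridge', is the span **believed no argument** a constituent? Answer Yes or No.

Yes

[S [NP [NP [Det no] [N parser]] [RelC [Rel that] [VP [V believed] [NP [Det no] [N argument]]]]] [VP [V examined] [NP [Det no] [N bridge]]]]
The words 'believed no argument' are exhaustively dominated by a single VP node (built by VP → V NP), so they form a constituent.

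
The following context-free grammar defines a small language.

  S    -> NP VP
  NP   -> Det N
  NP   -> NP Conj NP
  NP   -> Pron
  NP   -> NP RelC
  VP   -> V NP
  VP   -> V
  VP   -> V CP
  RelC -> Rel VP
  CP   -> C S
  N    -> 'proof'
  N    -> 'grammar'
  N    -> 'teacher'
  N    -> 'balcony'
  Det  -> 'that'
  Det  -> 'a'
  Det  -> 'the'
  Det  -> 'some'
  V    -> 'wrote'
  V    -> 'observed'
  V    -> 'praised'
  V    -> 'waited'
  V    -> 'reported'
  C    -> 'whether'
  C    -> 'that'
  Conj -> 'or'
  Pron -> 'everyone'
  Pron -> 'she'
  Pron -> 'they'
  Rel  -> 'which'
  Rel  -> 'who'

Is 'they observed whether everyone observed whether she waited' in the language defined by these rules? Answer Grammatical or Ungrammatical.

Grammatical

[S [NP [Pron they]] [VP [V observed] [CP [C whether] [S [NP [Pron everyone]] [VP [V observed] [CP [C whether] [S [NP [Pron she]] [VP [V waited]]]]]]]]]
Every word is introduced by a lexical rule and the phrasal rules combine the resulting categories into a single S.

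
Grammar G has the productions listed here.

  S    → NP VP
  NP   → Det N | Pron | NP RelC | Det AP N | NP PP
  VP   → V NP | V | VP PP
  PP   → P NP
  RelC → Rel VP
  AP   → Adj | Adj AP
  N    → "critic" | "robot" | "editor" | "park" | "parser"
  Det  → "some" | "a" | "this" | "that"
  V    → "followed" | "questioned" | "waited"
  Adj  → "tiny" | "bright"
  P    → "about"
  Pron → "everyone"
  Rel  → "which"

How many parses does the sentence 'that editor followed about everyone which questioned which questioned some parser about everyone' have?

Two of the 4 distinct bracketings:
[S [NP [Det that] [N editor]] [VP [VP [V followed]] [PP [P about] [NP [NP [NP [Pron everyone]] [RelC [Rel which] [VP [V questioned]]]] [RelC [Rel which] [VP [V questioned] [NP [NP [Det some] [N parser]] [PP [P about] [NP [Pron everyone]]]]]]]]]]
[S [NP [Det that] [N editor]] [VP [VP [V followed]] [PP [P about] [NP [NP [NP [Pron everyone]] [RelC [Rel which] [VP [V questioned]]]] [RelC [Rel which] [VP [VP [V questioned] [NP [Det some] [N parser]]] [PP [P about] [NP [Pron everyone]]]]]]]]]
The difference turns on whether NP → NP PP is used at the relevant span, versus an alternative expansion of NP.

4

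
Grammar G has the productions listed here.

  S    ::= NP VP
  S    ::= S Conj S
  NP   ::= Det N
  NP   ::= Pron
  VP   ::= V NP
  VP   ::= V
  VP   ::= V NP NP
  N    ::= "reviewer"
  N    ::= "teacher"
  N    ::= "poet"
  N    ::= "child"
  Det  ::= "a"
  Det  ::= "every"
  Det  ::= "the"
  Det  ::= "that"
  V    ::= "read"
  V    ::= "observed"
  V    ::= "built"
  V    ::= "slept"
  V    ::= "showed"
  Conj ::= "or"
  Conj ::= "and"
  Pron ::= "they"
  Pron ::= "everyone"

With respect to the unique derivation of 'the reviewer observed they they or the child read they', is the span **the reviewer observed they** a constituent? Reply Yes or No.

[S [S [NP [Det the] [N reviewer]] [VP [V observed] [NP [Pron they]] [NP [Pron they]]]] [Conj or] [S [NP [Det the] [N child]] [VP [V read] [NP [Pron they]]]]]
The smallest constituent containing 'the reviewer observed they' is the S spanning 'the reviewer observed they they'; no single node in the tree dominates exactly the given words.

No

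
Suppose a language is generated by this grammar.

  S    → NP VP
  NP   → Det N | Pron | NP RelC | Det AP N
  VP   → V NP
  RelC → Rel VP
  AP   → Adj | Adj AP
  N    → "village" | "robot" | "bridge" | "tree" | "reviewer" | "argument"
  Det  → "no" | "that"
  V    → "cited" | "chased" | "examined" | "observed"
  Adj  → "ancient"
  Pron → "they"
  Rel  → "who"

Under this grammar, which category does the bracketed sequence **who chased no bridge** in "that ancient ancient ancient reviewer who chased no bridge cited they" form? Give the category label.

S
  NP
    NP
      Det: that
      AP
        Adj: ancient
        AP
          Adj: ancient
          AP
            Adj: ancient
      N: reviewer
    RelC
      Rel: who
      VP
        V: chased
        NP
          Det: no
          N: bridge
  VP
    V: cited
    NP
      Pron: they
The span 'who chased no bridge' is the RelC node built by RelC → Rel VP.

RelC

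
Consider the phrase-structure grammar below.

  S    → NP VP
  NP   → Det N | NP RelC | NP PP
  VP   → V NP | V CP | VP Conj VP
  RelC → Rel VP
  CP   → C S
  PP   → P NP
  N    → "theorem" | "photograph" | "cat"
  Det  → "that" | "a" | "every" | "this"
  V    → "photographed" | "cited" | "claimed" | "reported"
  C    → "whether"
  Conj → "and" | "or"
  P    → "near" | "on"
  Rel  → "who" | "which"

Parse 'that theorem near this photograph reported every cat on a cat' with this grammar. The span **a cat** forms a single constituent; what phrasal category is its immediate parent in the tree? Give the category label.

S
  NP
    NP
      Det: that
      N: theorem
    PP
      P: near
      NP
        Det: this
        N: photograph
  VP
    V: reported
    NP
      NP
        Det: every
        N: cat
      PP
        P: on
        NP
          Det: a
          N: cat
The span 'a cat' is the NP node built by NP → Det N.
Its mother is the PP built by PP → P NP.

PP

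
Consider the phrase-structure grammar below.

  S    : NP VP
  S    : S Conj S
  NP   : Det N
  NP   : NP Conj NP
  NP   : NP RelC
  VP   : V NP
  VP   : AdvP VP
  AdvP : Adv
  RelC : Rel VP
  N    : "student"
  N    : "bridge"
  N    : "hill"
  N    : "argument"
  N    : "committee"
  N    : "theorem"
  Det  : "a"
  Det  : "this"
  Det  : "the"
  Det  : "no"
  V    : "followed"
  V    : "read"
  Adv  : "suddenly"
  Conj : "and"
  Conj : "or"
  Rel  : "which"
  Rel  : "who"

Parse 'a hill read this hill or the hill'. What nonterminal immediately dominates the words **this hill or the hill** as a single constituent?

S
  NP
    Det: a
    N: hill
  VP
    V: read
    NP
      NP
        Det: this
        N: hill
      Conj: or
      NP
        Det: the
        N: hill
The span 'this hill or the hill' is the NP node built by NP → NP Conj NP.

NP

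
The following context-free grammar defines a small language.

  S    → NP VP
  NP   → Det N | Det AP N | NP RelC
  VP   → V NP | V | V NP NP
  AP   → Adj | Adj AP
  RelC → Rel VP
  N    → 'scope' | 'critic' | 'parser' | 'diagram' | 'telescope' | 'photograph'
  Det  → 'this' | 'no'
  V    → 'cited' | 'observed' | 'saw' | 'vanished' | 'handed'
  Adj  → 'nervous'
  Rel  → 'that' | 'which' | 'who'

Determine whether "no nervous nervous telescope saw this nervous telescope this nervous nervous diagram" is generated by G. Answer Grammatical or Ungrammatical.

[S [NP [Det no] [AP [Adj nervous] [AP [Adj nervous]]] [N telescope]] [VP [V saw] [NP [Det this] [AP [Adj nervous]] [N telescope]] [NP [Det this] [AP [Adj nervous] [AP [Adj nervous]]] [N diagram]]]]
The bracketing above is licensed at every node by one of the given productions, with S at the root.

Grammatical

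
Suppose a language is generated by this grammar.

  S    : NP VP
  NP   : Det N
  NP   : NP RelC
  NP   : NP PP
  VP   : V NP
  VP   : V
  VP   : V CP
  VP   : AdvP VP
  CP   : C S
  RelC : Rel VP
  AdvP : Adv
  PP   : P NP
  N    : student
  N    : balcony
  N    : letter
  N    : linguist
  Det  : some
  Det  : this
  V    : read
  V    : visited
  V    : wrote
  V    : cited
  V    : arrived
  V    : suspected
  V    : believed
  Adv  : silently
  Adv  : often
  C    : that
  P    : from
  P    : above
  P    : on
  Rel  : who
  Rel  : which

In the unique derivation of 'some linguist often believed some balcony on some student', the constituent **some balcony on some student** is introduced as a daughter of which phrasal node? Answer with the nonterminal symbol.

VP

S
  NP
    Det: some
    N: linguist
  VP
    AdvP
      Adv: often
    VP
      V: believed
      NP
        NP
          Det: some
          N: balcony
        PP
          P: on
          NP
            Det: some
            N: student
The span 'some balcony on some student' is the NP node built by NP → NP PP.
Its mother is the VP built by VP → V NP.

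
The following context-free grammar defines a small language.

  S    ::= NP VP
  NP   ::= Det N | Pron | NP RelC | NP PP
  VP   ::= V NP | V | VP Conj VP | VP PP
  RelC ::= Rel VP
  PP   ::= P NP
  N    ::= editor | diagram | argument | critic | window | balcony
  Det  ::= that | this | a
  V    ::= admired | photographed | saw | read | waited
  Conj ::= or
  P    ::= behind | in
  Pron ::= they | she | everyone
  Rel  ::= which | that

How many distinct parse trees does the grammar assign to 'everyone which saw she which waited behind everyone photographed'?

6

Two of the 6 distinct bracketings:
[S [NP [NP [Pron everyone]] [RelC [Rel which] [VP [V saw] [NP [NP [Pron she]] [RelC [Rel which] [VP [VP [V waited]] [PP [P behind] [NP [Pron everyone]]]]]]]]] [VP [V photographed]]]
[S [NP [NP [Pron everyone]] [RelC [Rel which] [VP [V saw] [NP [NP [NP [Pron she]] [RelC [Rel which] [VP [V waited]]]] [PP [P behind] [NP [Pron everyone]]]]]]] [VP [V photographed]]]
The difference turns on whether NP → NP PP is used at the relevant span, versus an alternative expansion of NP.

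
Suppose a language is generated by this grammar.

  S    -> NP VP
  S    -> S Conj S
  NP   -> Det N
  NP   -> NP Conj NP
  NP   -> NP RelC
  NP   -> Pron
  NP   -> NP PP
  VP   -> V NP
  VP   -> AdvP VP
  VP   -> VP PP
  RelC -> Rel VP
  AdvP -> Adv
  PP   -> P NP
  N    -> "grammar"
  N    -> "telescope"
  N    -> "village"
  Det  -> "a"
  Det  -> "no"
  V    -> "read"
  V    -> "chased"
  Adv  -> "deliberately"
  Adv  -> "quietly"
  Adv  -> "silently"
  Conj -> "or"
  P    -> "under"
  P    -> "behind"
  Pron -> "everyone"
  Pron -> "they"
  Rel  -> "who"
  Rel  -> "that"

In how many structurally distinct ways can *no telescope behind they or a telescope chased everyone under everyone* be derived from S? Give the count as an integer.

4

Two of the 4 distinct bracketings:
[S [NP [NP [NP [Det no] [N telescope]] [PP [P behind] [NP [Pron they]]]] [Conj or] [NP [Det a] [N telescope]]] [VP [V chased] [NP [NP [Pron everyone]] [PP [P under] [NP [Pron everyone]]]]]]
[S [NP [NP [NP [Det no] [N telescope]] [PP [P behind] [NP [Pron they]]]] [Conj or] [NP [Det a] [N telescope]]] [VP [VP [V chased] [NP [Pron everyone]]] [PP [P under] [NP [Pron everyone]]]]]
The difference turns on whether VP → VP PP is used at the relevant span, versus an alternative expansion of VP.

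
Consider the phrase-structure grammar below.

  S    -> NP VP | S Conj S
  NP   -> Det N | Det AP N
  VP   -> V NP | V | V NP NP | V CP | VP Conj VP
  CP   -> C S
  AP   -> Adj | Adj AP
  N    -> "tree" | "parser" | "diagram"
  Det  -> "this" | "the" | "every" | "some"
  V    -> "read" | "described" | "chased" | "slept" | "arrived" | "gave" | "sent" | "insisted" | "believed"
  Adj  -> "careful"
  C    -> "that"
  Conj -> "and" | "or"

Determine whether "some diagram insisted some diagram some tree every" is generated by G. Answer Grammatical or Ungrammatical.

Ungrammatical

For S → NP VP, the only prefix that parses as NP is 'some diagram', but the remainder 'insisted some diagram some tree every' is not a VP under these rules. The alternative S rule S → S Conj S likewise has no satisfying split.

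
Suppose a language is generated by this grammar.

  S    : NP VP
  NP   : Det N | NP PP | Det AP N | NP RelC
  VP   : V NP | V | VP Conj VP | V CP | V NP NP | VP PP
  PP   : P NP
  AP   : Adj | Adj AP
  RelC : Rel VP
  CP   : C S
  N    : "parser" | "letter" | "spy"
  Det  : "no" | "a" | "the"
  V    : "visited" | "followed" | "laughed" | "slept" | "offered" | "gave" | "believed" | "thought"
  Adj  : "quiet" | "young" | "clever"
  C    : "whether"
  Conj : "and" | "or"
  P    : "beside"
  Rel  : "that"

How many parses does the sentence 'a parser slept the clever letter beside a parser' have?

2

The two bracketings:
[S [NP [Det a] [N parser]] [VP [V slept] [NP [NP [Det the] [AP [Adj clever]] [N letter]] [PP [P beside] [NP [Det a] [N parser]]]]]]
[S [NP [Det a] [N parser]] [VP [VP [V slept] [NP [Det the] [AP [Adj clever]] [N letter]]] [PP [P beside] [NP [Det a] [N parser]]]]]
The difference turns on whether NP → NP PP is used at the relevant span, versus an alternative expansion of NP.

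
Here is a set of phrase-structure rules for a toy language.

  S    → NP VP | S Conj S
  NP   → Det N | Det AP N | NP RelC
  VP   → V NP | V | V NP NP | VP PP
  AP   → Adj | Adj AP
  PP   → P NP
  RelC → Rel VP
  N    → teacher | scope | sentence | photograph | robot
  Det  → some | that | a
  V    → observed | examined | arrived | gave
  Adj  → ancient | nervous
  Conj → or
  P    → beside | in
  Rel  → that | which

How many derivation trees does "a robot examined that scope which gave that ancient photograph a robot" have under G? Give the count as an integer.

The two bracketings:
[S [NP [Det a] [N robot]] [VP [V examined] [NP [NP [Det that] [N scope]] [RelC [Rel which] [VP [V gave] [NP [Det that] [AP [Adj ancient]] [N photograph]] [NP [Det a] [N robot]]]]]]]
[S [NP [Det a] [N robot]] [VP [V examined] [NP [NP [Det that] [N scope]] [RelC [Rel which] [VP [V gave] [NP [Det that] [AP [Adj ancient]] [N photograph]]]]] [NP [Det a] [N robot]]]]
The trees differ in how a recursive rule is bracketed over the same span.

2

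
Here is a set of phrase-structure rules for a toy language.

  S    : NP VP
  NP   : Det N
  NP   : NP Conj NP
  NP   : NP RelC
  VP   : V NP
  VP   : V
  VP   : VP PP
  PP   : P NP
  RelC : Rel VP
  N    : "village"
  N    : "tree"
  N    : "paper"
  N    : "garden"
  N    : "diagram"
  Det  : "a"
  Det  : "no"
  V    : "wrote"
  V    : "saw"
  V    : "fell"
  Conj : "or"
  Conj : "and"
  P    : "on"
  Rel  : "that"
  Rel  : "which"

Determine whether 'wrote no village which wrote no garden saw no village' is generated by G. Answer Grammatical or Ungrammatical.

Ungrammatical

For S → NP VP, no prefix of the string parses as an NP.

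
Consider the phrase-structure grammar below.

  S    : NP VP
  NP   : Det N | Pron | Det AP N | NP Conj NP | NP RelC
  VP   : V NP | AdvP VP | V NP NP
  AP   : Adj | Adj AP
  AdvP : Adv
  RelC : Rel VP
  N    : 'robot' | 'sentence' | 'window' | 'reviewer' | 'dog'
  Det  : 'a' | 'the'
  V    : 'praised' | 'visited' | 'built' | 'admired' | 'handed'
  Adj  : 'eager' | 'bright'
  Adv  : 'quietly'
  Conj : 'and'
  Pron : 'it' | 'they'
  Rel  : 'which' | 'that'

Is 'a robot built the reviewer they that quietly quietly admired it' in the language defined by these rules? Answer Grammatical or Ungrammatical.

Grammatical

[S [NP [Det a] [N robot]] [VP [V built] [NP [Det the] [N reviewer]] [NP [NP [Pron they]] [RelC [Rel that] [VP [AdvP [Adv quietly]] [VP [AdvP [Adv quietly]] [VP [V admired] [NP [Pron it]]]]]]]]]
Every word is introduced by a lexical rule and the phrasal rules combine the resulting categories into a single S.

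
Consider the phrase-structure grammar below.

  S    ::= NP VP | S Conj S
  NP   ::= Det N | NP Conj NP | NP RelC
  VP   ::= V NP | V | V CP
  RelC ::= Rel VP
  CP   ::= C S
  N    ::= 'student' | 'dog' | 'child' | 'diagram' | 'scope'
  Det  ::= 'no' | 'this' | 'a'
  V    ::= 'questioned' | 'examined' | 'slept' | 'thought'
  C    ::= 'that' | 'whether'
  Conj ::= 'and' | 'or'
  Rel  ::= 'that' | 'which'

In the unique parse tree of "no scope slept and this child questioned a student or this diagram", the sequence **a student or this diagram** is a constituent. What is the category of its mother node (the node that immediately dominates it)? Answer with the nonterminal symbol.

VP

[S [S [NP [Det no] [N scope]] [VP [V slept]]] [Conj and] [S [NP [Det this] [N child]] [VP [V questioned] [NP [NP [Det a] [N student]] [Conj or] [NP [Det this] [N diagram]]]]]]
The span 'a student or this diagram' is the NP node built by NP → NP Conj NP.
Its mother is the VP built by VP → V NP.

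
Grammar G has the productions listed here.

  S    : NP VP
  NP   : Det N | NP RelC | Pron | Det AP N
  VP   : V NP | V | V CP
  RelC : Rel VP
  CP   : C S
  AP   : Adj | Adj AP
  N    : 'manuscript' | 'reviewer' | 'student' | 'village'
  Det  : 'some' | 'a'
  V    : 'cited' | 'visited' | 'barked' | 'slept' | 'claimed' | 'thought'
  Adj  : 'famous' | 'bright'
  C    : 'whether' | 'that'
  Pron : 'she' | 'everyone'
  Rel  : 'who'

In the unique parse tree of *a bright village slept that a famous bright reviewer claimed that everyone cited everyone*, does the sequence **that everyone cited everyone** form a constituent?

[S [NP [Det a] [AP [Adj bright]] [N village]] [VP [V slept] [CP [C that] [S [NP [Det a] [AP [Adj famous] [AP [Adj bright]]] [N reviewer]] [VP [V claimed] [CP [C that] [S [NP [Pron everyone]] [VP [V cited] [NP [Pron everyone]]]]]]]]]]
The words 'that everyone cited everyone' are exhaustively dominated by a single CP node (built by CP → C S), so they form a constituent.

Yes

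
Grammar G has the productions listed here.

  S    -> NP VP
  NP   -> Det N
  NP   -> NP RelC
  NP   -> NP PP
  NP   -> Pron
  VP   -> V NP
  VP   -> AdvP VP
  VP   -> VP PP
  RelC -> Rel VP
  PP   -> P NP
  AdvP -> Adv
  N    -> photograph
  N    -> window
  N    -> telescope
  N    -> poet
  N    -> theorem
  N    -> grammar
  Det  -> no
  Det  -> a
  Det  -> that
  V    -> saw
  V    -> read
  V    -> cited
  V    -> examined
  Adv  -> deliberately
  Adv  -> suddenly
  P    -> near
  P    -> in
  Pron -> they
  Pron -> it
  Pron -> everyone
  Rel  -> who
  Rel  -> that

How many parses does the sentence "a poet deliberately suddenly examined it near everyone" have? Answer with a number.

4

Two of the 4 distinct bracketings:
[S [NP [Det a] [N poet]] [VP [AdvP [Adv deliberately]] [VP [AdvP [Adv suddenly]] [VP [V examined] [NP [NP [Pron it]] [PP [P near] [NP [Pron everyone]]]]]]]]
[S [NP [Det a] [N poet]] [VP [AdvP [Adv deliberately]] [VP [AdvP [Adv suddenly]] [VP [VP [V examined] [NP [Pron it]]] [PP [P near] [NP [Pron everyone]]]]]]]
The difference turns on whether NP → NP PP is used at the relevant span, versus an alternative expansion of NP.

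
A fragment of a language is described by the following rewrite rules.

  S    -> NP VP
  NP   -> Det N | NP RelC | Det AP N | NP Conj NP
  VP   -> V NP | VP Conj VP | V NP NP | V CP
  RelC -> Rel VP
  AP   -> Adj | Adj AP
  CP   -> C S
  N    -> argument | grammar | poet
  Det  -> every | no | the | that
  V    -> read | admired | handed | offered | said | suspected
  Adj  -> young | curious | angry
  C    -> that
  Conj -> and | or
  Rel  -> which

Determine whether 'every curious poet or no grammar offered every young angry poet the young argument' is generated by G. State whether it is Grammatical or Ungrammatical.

S
  NP
    NP
      Det: every
      AP
        Adj: curious
      N: poet
    Conj: or
    NP
      Det: no
      N: grammar
  VP
    V: offered
    NP
      Det: every
      AP
        Adj: young
        AP
          Adj: angry
      N: poet
    NP
      Det: the
      AP
        Adj: young
      N: argument
The bracketing above is licensed at every node by one of the given productions, with S at the root.

Grammatical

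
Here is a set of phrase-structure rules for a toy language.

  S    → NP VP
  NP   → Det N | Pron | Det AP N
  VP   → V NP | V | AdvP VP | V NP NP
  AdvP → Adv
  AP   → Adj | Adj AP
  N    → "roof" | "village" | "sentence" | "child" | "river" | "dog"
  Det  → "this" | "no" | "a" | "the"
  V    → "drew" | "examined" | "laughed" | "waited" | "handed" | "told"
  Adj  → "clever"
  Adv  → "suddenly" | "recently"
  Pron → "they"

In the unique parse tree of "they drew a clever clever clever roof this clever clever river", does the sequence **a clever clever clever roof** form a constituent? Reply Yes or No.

Yes

[S [NP [Pron they]] [VP [V drew] [NP [Det a] [AP [Adj clever] [AP [Adj clever] [AP [Adj clever]]]] [N roof]] [NP [Det this] [AP [Adj clever] [AP [Adj clever]]] [N river]]]]
The words 'a clever clever clever roof' are exhaustively dominated by a single NP node (built by NP → Det AP N), so they form a constituent.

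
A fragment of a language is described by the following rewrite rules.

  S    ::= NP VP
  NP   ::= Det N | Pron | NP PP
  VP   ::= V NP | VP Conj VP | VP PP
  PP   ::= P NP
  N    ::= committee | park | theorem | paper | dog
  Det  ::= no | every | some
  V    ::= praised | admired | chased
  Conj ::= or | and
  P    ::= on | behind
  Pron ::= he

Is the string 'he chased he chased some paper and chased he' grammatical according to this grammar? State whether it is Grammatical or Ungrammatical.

For S → NP VP, the only prefix that parses as NP is 'he', but the remainder 'chased he chased some paper and chased he' is not a VP under these rules.

Ungrammatical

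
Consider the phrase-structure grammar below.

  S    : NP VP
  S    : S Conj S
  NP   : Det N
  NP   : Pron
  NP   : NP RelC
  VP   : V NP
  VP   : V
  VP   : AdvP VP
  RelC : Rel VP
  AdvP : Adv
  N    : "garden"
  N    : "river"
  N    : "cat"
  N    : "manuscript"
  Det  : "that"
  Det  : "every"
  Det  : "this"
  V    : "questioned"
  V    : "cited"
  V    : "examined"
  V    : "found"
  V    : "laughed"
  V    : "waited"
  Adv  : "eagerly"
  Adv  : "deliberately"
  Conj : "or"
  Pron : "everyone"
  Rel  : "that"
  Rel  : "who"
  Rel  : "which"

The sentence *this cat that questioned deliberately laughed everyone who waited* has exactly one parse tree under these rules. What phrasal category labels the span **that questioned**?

RelC

S
  NP
    NP
      Det: this
      N: cat
    RelC
      Rel: that
      VP
        V: questioned
  VP
    AdvP
      Adv: deliberately
    VP
      V: laughed
      NP
        NP
          Pron: everyone
        RelC
          Rel: who
          VP
            V: waited
The span 'that questioned' is the RelC node built by RelC → Rel VP.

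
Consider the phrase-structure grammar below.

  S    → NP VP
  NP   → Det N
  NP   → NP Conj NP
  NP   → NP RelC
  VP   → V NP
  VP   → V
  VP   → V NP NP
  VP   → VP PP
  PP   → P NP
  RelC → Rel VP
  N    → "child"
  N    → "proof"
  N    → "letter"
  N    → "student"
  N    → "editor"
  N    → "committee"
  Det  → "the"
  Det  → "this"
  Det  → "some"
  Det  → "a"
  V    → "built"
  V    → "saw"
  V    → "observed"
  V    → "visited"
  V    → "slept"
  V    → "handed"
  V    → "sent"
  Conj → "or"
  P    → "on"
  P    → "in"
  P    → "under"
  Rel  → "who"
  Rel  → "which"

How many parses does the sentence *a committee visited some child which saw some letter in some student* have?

Two of the 3 distinct bracketings:
[S [NP [Det a] [N committee]] [VP [V visited] [NP [NP [Det some] [N child]] [RelC [Rel which] [VP [VP [V saw] [NP [Det some] [N letter]]] [PP [P in] [NP [Det some] [N student]]]]]]]]
[S [NP [Det a] [N committee]] [VP [VP [V visited] [NP [NP [Det some] [N child]] [RelC [Rel which] [VP [V saw] [NP [Det some] [N letter]]]]]] [PP [P in] [NP [Det some] [N student]]]]]
The trees differ in how a recursive rule is bracketed over the same span.

3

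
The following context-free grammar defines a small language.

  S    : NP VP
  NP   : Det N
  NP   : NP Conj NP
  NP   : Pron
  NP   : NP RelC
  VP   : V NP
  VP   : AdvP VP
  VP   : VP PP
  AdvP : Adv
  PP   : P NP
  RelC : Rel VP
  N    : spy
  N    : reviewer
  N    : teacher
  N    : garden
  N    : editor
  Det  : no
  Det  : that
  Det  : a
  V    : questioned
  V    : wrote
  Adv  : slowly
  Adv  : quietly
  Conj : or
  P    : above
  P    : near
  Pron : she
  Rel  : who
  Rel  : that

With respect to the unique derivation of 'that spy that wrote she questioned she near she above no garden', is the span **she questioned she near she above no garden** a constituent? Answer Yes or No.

No

[S [NP [NP [Det that] [N spy]] [RelC [Rel that] [VP [V wrote] [NP [Pron she]]]]] [VP [VP [VP [V questioned] [NP [Pron she]]] [PP [P near] [NP [Pron she]]]] [PP [P above] [NP [Det no] [N garden]]]]]
The smallest constituent containing 'she questioned she near she above no garden' is the S spanning 'that spy that wrote she questioned she near she above no garden'; no single node in the tree dominates exactly the given words.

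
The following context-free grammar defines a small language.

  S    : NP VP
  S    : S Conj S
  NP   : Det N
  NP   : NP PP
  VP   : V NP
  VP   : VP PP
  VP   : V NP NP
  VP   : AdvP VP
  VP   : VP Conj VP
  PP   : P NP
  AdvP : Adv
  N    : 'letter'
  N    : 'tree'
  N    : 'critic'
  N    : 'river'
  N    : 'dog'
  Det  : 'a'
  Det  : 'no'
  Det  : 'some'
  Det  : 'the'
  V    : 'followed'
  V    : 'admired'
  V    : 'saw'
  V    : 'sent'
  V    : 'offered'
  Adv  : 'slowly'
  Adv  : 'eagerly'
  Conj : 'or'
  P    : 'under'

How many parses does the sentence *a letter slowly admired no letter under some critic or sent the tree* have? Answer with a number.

Two of the 5 distinct bracketings:
[S [NP [Det a] [N letter]] [VP [AdvP [Adv slowly]] [VP [VP [V admired] [NP [NP [Det no] [N letter]] [PP [P under] [NP [Det some] [N critic]]]]] [Conj or] [VP [V sent] [NP [Det the] [N tree]]]]]]
[S [NP [Det a] [N letter]] [VP [AdvP [Adv slowly]] [VP [VP [VP [V admired] [NP [Det no] [N letter]]] [PP [P under] [NP [Det some] [N critic]]]] [Conj or] [VP [V sent] [NP [Det the] [N tree]]]]]]
The difference turns on whether NP → NP PP is used at the relevant span, versus an alternative expansion of NP.

5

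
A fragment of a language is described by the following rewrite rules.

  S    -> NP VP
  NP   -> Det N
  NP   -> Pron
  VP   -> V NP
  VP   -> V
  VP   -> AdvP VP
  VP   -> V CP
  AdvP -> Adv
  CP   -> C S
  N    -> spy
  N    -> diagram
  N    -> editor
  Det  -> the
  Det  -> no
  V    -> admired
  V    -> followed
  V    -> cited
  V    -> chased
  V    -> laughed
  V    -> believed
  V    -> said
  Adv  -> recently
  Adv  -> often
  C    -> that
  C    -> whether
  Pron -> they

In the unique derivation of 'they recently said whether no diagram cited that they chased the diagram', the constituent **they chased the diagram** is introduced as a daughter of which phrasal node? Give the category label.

[S [NP [Pron they]] [VP [AdvP [Adv recently]] [VP [V said] [CP [C whether] [S [NP [Det no] [N diagram]] [VP [V cited] [CP [C that] [S [NP [Pron they]] [VP [V chased] [NP [Det the] [N diagram]]]]]]]]]]]
The span 'they chased the diagram' is the S node built by S → NP VP.
Its mother is the CP built by CP → C S.

CP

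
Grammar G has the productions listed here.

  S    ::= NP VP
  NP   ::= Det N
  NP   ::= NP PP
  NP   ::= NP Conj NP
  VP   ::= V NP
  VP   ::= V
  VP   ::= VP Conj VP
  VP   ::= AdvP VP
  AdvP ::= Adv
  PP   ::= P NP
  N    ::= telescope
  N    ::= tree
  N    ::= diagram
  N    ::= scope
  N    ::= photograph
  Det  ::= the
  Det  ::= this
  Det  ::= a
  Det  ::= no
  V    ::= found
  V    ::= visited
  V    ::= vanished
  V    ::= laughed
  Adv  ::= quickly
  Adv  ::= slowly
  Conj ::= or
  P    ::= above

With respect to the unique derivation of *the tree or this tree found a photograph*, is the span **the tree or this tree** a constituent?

Yes

[S [NP [NP [Det the] [N tree]] [Conj or] [NP [Det this] [N tree]]] [VP [V found] [NP [Det a] [N photograph]]]]
The words 'the tree or this tree' are exhaustively dominated by a single NP node (built by NP → NP Conj NP), so they form a constituent.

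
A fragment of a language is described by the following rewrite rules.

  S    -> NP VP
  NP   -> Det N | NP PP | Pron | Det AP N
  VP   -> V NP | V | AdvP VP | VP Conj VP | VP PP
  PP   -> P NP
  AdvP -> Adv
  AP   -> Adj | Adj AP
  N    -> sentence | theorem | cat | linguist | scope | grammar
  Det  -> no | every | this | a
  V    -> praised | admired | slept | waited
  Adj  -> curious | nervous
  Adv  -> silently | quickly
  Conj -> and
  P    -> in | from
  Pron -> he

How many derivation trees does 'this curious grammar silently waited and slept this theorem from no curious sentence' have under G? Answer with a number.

Two of the 7 distinct bracketings:
[S [NP [Det this] [AP [Adj curious]] [N grammar]] [VP [AdvP [Adv silently]] [VP [VP [V waited]] [Conj and] [VP [V slept] [NP [NP [Det this] [N theorem]] [PP [P from] [NP [Det no] [AP [Adj curious]] [N sentence]]]]]]]]
[S [NP [Det this] [AP [Adj curious]] [N grammar]] [VP [AdvP [Adv silently]] [VP [VP [V waited]] [Conj and] [VP [VP [V slept] [NP [Det this] [N theorem]]] [PP [P from] [NP [Det no] [AP [Adj curious]] [N sentence]]]]]]]
The difference turns on whether NP → NP PP is used at the relevant span, versus an alternative expansion of NP.

7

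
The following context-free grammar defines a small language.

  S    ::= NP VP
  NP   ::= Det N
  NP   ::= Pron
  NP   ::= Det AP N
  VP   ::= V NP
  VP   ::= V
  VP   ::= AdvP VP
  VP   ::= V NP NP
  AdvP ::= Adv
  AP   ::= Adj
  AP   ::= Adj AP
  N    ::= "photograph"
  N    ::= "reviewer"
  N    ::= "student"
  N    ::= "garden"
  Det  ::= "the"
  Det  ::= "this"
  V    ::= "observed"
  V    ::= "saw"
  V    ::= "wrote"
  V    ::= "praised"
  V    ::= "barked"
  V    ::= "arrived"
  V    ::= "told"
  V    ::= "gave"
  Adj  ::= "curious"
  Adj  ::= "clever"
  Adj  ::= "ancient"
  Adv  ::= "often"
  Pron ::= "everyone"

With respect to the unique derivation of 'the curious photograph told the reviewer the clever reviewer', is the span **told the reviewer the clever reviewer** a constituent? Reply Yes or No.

Yes

[S [NP [Det the] [AP [Adj curious]] [N photograph]] [VP [V told] [NP [Det the] [N reviewer]] [NP [Det the] [AP [Adj clever]] [N reviewer]]]]
The words 'told the reviewer the clever reviewer' are exhaustively dominated by a single VP node (built by VP → V NP NP), so they form a constituent.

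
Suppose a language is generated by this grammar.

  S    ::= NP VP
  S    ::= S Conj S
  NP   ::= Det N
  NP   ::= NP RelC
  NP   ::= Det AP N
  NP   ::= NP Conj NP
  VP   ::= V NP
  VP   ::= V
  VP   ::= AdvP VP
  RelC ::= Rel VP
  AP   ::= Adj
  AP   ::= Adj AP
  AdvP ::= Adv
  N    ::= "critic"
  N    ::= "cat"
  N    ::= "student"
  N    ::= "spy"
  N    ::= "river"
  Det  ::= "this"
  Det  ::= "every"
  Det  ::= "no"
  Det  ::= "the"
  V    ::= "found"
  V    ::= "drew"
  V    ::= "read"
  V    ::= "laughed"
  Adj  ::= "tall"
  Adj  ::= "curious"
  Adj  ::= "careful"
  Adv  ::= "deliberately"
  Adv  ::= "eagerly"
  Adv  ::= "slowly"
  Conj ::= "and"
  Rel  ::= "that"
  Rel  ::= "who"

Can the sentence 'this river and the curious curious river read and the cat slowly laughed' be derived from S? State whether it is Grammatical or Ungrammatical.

Grammatical

[S [S [NP [NP [Det this] [N river]] [Conj and] [NP [Det the] [AP [Adj curious] [AP [Adj curious]]] [N river]]] [VP [V read]]] [Conj and] [S [NP [Det the] [N cat]] [VP [AdvP [Adv slowly]] [VP [V laughed]]]]]
The bracketing above is licensed at every node by one of the given productions, with S at the root.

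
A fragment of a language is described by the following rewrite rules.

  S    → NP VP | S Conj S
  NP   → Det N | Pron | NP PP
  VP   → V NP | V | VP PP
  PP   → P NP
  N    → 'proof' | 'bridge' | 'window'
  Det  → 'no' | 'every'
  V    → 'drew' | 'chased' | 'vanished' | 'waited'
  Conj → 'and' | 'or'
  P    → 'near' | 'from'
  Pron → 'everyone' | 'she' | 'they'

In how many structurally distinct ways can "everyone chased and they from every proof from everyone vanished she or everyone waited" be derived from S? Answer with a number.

4

Two of the 4 distinct bracketings:
[S [S [NP [Pron everyone]] [VP [V chased]]] [Conj and] [S [S [NP [NP [Pron they]] [PP [P from] [NP [NP [Det every] [N proof]] [PP [P from] [NP [Pron everyone]]]]]] [VP [V vanished] [NP [Pron she]]]] [Conj or] [S [NP [Pron everyone]] [VP [V waited]]]]]
[S [S [NP [Pron everyone]] [VP [V chased]]] [Conj and] [S [S [NP [NP [NP [Pron they]] [PP [P from] [NP [Det every] [N proof]]]] [PP [P from] [NP [Pron everyone]]]] [VP [V vanished] [NP [Pron she]]]] [Conj or] [S [NP [Pron everyone]] [VP [V waited]]]]]
The trees differ in how a recursive rule is bracketed over the same span.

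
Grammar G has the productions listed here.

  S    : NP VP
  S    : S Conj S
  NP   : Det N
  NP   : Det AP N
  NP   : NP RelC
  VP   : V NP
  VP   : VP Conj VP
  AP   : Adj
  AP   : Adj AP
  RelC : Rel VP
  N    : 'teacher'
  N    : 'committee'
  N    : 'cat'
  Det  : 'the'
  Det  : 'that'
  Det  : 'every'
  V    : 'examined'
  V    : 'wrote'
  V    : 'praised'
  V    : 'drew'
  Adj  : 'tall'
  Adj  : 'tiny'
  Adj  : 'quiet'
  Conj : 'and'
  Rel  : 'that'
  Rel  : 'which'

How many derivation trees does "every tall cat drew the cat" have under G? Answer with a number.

1

[S [NP [Det every] [AP [Adj tall]] [N cat]] [VP [V drew] [NP [Det the] [N cat]]]]
No rule offers an alternative attachment or grouping for any span, so this is the only derivation.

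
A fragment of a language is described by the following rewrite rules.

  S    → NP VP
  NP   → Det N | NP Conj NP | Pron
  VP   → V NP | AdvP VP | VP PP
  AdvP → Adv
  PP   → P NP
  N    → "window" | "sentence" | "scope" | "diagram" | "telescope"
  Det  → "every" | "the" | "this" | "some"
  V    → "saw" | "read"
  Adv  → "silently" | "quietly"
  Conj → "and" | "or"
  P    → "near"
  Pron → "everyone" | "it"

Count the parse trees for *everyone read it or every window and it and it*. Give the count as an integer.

Two of the 5 distinct bracketings:
[S [NP [Pron everyone]] [VP [V read] [NP [NP [Pron it]] [Conj or] [NP [NP [Det every] [N window]] [Conj and] [NP [NP [Pron it]] [Conj and] [NP [Pron it]]]]]]]
[S [NP [Pron everyone]] [VP [V read] [NP [NP [Pron it]] [Conj or] [NP [NP [NP [Det every] [N window]] [Conj and] [NP [Pron it]]] [Conj and] [NP [Pron it]]]]]]
The trees differ in how a recursive rule is bracketed over the same span.

5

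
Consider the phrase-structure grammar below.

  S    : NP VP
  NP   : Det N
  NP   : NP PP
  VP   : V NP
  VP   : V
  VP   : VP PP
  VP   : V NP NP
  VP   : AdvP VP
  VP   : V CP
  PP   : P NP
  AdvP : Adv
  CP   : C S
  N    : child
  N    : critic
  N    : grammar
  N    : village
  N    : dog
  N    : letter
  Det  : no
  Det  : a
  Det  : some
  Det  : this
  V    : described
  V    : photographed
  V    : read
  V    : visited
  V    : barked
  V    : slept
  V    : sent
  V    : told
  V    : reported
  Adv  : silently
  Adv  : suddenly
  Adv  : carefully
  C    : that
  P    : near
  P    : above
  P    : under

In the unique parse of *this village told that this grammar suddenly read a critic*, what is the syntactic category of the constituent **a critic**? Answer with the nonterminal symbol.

[S [NP [Det this] [N village]] [VP [V told] [CP [C that] [S [NP [Det this] [N grammar]] [VP [AdvP [Adv suddenly]] [VP [V read] [NP [Det a] [N critic]]]]]]]]
The span 'a critic' is the NP node built by NP → Det N.

NP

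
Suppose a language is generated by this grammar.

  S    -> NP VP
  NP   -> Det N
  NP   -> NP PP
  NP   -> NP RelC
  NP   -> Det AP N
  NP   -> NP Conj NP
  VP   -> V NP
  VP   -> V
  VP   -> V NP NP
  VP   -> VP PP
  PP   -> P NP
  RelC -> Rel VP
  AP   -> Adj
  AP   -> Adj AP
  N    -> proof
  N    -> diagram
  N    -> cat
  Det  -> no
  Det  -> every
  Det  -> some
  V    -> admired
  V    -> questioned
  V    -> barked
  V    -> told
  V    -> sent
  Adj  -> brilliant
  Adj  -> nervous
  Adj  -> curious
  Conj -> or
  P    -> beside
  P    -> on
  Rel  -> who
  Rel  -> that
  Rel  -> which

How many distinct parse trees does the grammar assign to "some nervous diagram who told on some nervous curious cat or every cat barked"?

4

Two of the 4 distinct bracketings:
[S [NP [NP [NP [Det some] [AP [Adj nervous]] [N diagram]] [RelC [Rel who] [VP [V told]]]] [PP [P on] [NP [NP [Det some] [AP [Adj nervous] [AP [Adj curious]]] [N cat]] [Conj or] [NP [Det every] [N cat]]]]] [VP [V barked]]]
[S [NP [NP [Det some] [AP [Adj nervous]] [N diagram]] [RelC [Rel who] [VP [VP [V told]] [PP [P on] [NP [NP [Det some] [AP [Adj nervous] [AP [Adj curious]]] [N cat]] [Conj or] [NP [Det every] [N cat]]]]]]] [VP [V barked]]]
The difference turns on whether NP → NP PP is used at the relevant span, versus an alternative expansion of NP.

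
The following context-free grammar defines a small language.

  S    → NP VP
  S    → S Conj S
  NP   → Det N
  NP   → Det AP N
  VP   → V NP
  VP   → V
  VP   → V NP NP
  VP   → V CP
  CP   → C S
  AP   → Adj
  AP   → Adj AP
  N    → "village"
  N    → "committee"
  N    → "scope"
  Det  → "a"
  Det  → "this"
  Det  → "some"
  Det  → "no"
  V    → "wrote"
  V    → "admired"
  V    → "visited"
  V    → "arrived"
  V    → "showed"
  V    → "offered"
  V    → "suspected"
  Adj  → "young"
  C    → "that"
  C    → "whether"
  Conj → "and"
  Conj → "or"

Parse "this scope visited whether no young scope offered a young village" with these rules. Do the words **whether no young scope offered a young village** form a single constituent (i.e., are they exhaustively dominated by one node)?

[S [NP [Det this] [N scope]] [VP [V visited] [CP [C whether] [S [NP [Det no] [AP [Adj young]] [N scope]] [VP [V offered] [NP [Det a] [AP [Adj young]] [N village]]]]]]]
The words 'whether no young scope offered a young village' are exhaustively dominated by a single CP node (built by CP → C S), so they form a constituent.

Yes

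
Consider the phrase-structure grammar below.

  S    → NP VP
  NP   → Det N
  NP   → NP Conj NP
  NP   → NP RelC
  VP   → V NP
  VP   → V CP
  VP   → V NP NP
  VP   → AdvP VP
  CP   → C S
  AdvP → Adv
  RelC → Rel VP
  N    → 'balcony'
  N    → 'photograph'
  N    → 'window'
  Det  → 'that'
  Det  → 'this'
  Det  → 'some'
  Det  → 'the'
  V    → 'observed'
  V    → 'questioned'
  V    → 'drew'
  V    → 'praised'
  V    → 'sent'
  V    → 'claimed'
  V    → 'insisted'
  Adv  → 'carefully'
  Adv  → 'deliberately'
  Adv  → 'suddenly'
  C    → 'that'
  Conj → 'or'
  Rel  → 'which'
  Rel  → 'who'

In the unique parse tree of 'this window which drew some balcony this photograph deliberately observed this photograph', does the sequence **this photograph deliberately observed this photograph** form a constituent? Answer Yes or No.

No

[S [NP [NP [Det this] [N window]] [RelC [Rel which] [VP [V drew] [NP [Det some] [N balcony]] [NP [Det this] [N photograph]]]]] [VP [AdvP [Adv deliberately]] [VP [V observed] [NP [Det this] [N photograph]]]]]
The smallest constituent containing 'this photograph deliberately observed this photograph' is the S spanning 'this window which drew some balcony this photograph deliberately observed this photograph'; no single node in the tree dominates exactly the given words.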